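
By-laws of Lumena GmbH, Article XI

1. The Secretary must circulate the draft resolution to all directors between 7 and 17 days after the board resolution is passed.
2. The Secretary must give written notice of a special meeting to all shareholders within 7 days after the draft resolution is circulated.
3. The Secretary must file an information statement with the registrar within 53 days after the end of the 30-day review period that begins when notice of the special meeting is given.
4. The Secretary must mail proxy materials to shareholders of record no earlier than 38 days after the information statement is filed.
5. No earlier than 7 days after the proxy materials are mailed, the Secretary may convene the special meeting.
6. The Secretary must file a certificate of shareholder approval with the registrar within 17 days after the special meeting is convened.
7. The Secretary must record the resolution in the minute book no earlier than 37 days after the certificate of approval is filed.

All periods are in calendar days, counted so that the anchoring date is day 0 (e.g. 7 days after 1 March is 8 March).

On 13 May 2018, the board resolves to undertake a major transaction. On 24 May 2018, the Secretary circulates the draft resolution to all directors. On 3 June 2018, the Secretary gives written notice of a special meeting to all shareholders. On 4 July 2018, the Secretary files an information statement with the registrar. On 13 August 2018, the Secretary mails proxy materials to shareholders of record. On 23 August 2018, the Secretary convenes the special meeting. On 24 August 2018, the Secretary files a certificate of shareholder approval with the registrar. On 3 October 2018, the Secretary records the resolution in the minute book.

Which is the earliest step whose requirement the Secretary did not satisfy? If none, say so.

(1) the permitted window runs from 13 May 2018 + 7 = 20 May 2018 to 13 May 2018 + 17 = 30 May 2018; done 24 May 2018, which is between those dates.
(2) due by 24 May 2018 + 7 days = 31 May 2018; not done until 3 June 2018, 3 days after the deadline.

Step 2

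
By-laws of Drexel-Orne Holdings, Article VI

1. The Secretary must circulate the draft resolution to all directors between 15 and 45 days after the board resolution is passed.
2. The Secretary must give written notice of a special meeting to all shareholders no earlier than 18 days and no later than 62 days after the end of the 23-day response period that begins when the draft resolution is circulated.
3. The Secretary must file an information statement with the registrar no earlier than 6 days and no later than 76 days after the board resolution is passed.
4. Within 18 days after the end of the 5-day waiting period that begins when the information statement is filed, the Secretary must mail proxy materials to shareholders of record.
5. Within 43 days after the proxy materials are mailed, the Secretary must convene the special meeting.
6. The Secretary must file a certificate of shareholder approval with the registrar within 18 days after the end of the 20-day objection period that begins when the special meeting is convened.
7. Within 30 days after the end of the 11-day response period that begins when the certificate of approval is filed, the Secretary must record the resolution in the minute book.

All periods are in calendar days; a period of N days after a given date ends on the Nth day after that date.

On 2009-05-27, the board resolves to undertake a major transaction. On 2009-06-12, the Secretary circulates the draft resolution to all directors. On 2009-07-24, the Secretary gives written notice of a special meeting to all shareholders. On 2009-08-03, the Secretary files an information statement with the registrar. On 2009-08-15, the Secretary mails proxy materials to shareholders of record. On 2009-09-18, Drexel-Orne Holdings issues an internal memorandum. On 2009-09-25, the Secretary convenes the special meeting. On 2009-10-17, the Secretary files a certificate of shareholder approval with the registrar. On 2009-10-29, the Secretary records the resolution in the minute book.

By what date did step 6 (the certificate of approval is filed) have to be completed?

2009-11-02

The special meeting is convened on 2009-09-25; the 20-day objection period therefore ends 2009-10-15, and step 6 runs from that date. 18 days after 2009-10-15 is 2009-11-02.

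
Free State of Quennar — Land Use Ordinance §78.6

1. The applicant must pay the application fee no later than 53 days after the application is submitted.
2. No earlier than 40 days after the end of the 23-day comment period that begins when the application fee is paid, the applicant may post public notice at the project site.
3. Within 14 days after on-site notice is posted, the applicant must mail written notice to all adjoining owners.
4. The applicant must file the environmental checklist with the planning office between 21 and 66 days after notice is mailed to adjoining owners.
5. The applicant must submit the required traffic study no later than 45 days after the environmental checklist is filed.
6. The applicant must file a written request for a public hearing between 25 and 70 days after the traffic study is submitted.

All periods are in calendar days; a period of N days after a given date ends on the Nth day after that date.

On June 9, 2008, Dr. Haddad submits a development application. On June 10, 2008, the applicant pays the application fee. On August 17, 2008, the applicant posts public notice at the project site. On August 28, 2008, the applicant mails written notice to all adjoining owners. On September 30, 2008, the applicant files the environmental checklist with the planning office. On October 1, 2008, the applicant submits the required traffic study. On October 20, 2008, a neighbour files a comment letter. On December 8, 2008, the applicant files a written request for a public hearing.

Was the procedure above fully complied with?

Yes

(1) due by June 9, 2008 + 53 days = August 1, 2008; done June 10, 2008 — timely.
(2) permitted from July 3, 2008 + 40 days = August 12, 2008 onward; done August 17, 2008 — permitted.
(3) due by August 17, 2008 + 14 days = August 31, 2008; completed August 28, 2008, before the deadline.
(4) the permitted window runs from August 28, 2008 + 21 = September 18, 2008 to August 28, 2008 + 66 = November 2, 2008; done September 30, 2008, which is between those dates.
(5) due by September 30, 2008 + 45 days = November 14, 2008; October 1, 2008 is within that limit.
(6) the permitted window runs from October 1, 2008 + 25 = October 26, 2008 to October 1, 2008 + 70 = December 10, 2008; done December 8, 2008, which is between those dates.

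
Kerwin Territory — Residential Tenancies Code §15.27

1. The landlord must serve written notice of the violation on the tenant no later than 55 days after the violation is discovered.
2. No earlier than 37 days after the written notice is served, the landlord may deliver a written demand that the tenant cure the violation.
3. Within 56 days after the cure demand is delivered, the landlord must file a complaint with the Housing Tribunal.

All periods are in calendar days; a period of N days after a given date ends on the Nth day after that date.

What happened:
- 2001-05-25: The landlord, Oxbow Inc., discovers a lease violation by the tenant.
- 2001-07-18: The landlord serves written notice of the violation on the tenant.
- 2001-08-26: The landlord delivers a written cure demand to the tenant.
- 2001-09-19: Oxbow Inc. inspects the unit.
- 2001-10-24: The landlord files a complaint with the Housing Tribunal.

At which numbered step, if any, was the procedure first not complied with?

Step 1: 55 days after 2001-05-25 (when the violation is discovered) is 2001-07-19; 2001-07-18 is within that limit.
Step 2: the earliest permitted date is 37 days after 2001-07-18 (when the written notice is served), i.e. 2001-08-24; done 2001-08-26 — permitted.
Step 3: 56 days after 2001-08-26 (when the cure demand is delivered) is 2001-10-21; not done until 2001-10-24, 3 days after the deadline.
Later steps need not be reached.

Step 3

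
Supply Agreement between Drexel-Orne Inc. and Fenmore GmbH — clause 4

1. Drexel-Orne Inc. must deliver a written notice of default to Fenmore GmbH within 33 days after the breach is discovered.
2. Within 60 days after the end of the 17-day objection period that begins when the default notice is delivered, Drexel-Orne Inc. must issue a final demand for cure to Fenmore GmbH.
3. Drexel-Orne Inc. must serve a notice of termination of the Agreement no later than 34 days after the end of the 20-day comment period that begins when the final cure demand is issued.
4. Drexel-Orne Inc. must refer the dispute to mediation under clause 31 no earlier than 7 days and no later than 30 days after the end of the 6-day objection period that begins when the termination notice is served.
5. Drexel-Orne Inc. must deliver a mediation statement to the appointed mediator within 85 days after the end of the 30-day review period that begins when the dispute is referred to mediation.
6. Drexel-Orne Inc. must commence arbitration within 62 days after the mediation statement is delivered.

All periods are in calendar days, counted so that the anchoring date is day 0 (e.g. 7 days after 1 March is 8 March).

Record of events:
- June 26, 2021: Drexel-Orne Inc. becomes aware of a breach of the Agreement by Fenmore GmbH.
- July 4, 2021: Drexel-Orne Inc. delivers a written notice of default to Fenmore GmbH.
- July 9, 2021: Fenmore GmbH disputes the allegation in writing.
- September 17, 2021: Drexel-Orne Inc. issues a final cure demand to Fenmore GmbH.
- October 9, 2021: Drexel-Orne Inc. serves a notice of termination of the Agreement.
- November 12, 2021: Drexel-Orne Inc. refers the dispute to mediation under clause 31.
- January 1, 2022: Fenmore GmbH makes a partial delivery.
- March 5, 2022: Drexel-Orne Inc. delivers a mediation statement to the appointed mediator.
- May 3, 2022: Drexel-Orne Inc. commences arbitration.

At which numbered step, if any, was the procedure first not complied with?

None — every step was satisfied

Step 1 — counting 33 days from June 26, 2021 (when the breach is discovered) gives a deadline of July 29, 2021; completed July 4, 2021, before the deadline.
Step 2 — counting 60 days from July 21, 2021 (end of the 17-day objection period, which began when the default notice is delivered on July 4, 2021) gives a deadline of September 19, 2021; done September 17, 2021 — timely.
Step 3 — counting 34 days from October 7, 2021 (end of the 20-day comment period, which began when the final cure demand is issued on September 17, 2021) gives a deadline of November 10, 2021; October 9, 2021 is within that limit.
Step 4 — 7 and 30 days from October 15, 2021 (end of the 6-day objection period, which began when the termination notice is served on October 9, 2021) are October 22, 2021 and November 14, 2021 respectively; November 12, 2021 falls inside that range.
Step 5 — counting 85 days from December 12, 2021 (end of the 30-day review period, which began when the dispute is referred to mediation on November 12, 2021) gives a deadline of March 7, 2022; March 5, 2022 is within that limit.
Step 6 — counting 62 days from March 5, 2022 (when the mediation statement is delivered) gives a deadline of May 6, 2022; May 3, 2022 is within that limit.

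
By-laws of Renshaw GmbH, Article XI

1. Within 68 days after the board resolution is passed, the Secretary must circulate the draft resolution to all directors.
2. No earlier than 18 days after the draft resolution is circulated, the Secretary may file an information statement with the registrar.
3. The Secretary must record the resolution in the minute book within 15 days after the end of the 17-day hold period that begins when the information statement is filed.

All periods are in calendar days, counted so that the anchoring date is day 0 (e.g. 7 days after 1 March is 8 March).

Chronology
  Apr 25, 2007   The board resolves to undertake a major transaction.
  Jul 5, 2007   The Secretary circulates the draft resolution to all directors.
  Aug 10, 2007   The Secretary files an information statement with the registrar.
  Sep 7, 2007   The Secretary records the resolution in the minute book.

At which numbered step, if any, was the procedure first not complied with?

(1) due by Apr 25, 2007 + 68 days = Jul 2, 2007; Jul 5, 2007 misses that deadline by 3 days.
Later steps need not be reached.

Step 1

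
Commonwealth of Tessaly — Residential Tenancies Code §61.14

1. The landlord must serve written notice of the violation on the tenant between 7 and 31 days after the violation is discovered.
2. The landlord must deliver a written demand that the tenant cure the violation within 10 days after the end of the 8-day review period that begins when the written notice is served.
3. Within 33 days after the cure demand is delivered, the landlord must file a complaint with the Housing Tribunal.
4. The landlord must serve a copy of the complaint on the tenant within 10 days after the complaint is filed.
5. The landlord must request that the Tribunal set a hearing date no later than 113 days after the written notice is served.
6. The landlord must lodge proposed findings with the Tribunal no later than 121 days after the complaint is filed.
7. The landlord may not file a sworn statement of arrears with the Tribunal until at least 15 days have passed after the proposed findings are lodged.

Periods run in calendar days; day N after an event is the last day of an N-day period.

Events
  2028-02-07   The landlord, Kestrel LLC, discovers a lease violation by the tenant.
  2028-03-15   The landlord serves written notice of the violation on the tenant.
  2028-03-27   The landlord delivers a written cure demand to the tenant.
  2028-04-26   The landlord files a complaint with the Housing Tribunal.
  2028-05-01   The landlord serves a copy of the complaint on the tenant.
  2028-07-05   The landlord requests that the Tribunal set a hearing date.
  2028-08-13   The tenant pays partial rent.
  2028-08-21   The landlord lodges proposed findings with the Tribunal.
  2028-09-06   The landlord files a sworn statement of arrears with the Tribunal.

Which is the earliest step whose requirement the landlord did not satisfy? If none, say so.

Step 1

(1) the permitted window runs from 2028-02-07 + 7 = 2028-02-14 to 2028-02-07 + 31 = 2028-03-09; 2028-03-15 is 6 days past the end of the window.
Later steps need not be reached.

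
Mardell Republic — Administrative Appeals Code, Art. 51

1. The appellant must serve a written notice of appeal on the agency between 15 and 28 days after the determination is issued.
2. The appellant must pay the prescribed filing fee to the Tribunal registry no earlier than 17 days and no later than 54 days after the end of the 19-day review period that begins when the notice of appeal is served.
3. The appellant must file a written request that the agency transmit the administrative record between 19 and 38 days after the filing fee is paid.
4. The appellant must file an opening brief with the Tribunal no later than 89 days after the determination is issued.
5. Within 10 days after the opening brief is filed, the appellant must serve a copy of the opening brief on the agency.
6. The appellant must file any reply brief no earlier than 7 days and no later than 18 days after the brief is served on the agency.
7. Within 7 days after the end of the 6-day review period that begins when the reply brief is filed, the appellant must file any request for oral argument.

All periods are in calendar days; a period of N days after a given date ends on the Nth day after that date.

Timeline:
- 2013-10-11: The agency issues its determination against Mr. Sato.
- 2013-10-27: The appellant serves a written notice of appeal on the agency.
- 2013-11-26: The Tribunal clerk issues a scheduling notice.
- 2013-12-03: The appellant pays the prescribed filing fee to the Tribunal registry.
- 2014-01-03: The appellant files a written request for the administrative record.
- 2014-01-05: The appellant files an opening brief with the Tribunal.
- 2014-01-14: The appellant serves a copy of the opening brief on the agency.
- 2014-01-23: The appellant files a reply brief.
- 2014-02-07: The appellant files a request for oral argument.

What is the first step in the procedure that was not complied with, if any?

Step 1 — 15 and 28 days from 2013-10-11 (when the determination is issued) are 2013-10-26 and 2013-11-08 respectively; done 2013-10-27, which is between those dates.
Step 2 — 17 and 54 days from 2013-11-15 (end of the 19-day review period, which began when the notice of appeal is served on 2013-10-27) are 2013-12-02 and 2014-01-08 respectively; done 2013-12-03 — within the window.
Step 3 — 19 and 38 days from 2013-12-03 (when the filing fee is paid) are 2013-12-22 and 2014-01-10 respectively; done 2014-01-03, which is between those dates.
Step 4 — counting 89 days from 2013-10-11 (when the determination is issued) gives a deadline of 2014-01-08; done 2014-01-05 — timely.
Step 5 — counting 10 days from 2014-01-05 (when the opening brief is filed) gives a deadline of 2014-01-15; 2014-01-14 is within that limit.
Step 6 — 7 and 18 days from 2014-01-14 (when the brief is served on the agency) are 2014-01-21 and 2014-02-01 respectively; done 2014-01-23 — within the window.
Step 7 — counting 7 days from 2014-01-29 (end of the 6-day review period, which began when the reply brief is filed on 2014-01-23) gives a deadline of 2014-02-05; 2014-02-07 misses that deadline by 2 days.

Step 7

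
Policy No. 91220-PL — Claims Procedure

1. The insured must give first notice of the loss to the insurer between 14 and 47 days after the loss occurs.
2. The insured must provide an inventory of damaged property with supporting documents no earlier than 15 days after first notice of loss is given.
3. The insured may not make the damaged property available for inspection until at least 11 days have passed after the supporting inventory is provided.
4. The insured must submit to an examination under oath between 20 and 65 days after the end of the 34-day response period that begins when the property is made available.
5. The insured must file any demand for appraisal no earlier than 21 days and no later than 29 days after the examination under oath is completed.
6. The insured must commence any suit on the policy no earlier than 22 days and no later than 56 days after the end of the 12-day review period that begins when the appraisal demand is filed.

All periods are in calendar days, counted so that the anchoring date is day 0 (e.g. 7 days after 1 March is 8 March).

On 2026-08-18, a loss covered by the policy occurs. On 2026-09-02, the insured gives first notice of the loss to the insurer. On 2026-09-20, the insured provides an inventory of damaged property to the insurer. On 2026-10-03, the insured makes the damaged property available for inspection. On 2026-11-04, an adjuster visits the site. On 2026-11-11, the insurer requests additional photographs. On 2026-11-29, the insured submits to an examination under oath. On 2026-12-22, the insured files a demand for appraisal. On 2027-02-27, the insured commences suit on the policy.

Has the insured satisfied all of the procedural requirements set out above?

Yes

Step 1: the window is 14–47 days after 2026-08-18 (when the loss occurs), so 2026-09-01 through 2026-10-04; done 2026-09-02 — within the window.
Step 2: the earliest permitted date is 15 days after 2026-09-02 (when first notice of loss is given), i.e. 2026-09-17; done 2026-09-20, after the minimum wait.
Step 3: the earliest permitted date is 11 days after 2026-09-20 (when the supporting inventory is provided), i.e. 2026-10-01; done 2026-10-03, after the minimum wait.
Step 4: the window is 20–65 days after 2026-11-06 (end of the 34-day response period, which began when the property is made available on 2026-10-03), so 2026-11-26 through 2027-01-10; done 2026-11-29, which is between those dates.
Step 5: the window is 21–29 days after 2026-11-29 (when the examination under oath is completed), so 2026-12-20 through 2026-12-28; 2026-12-22 falls inside that range.
Step 6: the window is 22–56 days after 2027-01-03 (end of the 12-day review period, which began when the appraisal demand is filed on 2026-12-22), so 2027-01-25 through 2027-02-28; 2027-02-27 falls inside that range.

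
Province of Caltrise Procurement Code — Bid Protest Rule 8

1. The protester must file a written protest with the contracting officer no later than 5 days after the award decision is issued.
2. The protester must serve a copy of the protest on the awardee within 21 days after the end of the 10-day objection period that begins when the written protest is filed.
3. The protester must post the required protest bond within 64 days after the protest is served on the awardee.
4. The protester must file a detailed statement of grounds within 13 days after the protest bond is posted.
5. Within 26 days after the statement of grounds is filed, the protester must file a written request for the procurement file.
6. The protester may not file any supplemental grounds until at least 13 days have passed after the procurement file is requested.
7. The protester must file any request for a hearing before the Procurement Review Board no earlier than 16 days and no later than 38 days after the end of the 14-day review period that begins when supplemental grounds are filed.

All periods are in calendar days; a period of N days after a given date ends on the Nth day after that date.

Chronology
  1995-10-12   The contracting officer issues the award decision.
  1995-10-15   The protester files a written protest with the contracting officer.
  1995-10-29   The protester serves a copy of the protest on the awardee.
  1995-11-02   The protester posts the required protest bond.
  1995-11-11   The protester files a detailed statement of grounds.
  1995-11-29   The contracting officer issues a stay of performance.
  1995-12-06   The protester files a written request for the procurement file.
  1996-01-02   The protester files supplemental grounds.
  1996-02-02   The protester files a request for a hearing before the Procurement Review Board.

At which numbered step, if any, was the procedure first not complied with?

None — every step was satisfied

(1) due by 1995-10-12 + 5 days = 1995-10-17; 1995-10-15 is within that limit.
(2) due by 1995-10-25 + 21 days = 1995-11-15; done 1995-10-29 — timely.
(3) due by 1995-10-29 + 64 days = 1996-01-01; completed 1995-11-02, before the deadline.
(4) due by 1995-11-02 + 13 days = 1995-11-15; done 1995-11-11 — timely.
(5) due by 1995-11-11 + 26 days = 1995-12-07; 1995-12-06 is within that limit.
(6) permitted from 1995-12-06 + 13 days = 1995-12-19 onward; done 1996-01-02 — permitted.
(7) the permitted window runs from 1996-01-16 + 16 = 1996-02-01 to 1996-01-16 + 38 = 1996-02-23; 1996-02-02 falls inside that range.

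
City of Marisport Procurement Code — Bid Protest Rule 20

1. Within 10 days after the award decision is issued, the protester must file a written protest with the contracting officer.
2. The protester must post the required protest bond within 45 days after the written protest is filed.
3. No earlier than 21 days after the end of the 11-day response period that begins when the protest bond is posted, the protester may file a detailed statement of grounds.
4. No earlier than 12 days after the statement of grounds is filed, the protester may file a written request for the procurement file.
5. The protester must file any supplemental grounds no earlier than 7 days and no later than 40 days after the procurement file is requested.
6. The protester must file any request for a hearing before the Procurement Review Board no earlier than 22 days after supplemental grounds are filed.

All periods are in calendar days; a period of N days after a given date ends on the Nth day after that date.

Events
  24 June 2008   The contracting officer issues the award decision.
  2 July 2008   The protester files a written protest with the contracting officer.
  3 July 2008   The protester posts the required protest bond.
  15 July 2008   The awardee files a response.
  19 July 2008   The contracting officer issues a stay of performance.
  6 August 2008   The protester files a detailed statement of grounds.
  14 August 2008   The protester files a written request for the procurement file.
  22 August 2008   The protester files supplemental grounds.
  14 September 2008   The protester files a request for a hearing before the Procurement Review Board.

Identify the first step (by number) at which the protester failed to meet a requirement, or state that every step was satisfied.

Step 1: 10 days after 24 June 2008 (when the award decision is issued) is 4 July 2008; 2 July 2008 is within that limit.
Step 2: 45 days after 2 July 2008 (when the written protest is filed) is 16 August 2008; done 3 July 2008 — timely.
Step 3: the earliest permitted date is 21 days after 14 July 2008 (end of the 11-day response period, which began when the protest bond is posted on 3 July 2008), i.e. 4 August 2008; done 6 August 2008, after the minimum wait.
Step 4: the earliest permitted date is 12 days after 6 August 2008 (when the statement of grounds is filed), i.e. 18 August 2008; acted on 14 August 2008, 4 days prematurely.
No need to go further; step 4 was not satisfied.

Step 4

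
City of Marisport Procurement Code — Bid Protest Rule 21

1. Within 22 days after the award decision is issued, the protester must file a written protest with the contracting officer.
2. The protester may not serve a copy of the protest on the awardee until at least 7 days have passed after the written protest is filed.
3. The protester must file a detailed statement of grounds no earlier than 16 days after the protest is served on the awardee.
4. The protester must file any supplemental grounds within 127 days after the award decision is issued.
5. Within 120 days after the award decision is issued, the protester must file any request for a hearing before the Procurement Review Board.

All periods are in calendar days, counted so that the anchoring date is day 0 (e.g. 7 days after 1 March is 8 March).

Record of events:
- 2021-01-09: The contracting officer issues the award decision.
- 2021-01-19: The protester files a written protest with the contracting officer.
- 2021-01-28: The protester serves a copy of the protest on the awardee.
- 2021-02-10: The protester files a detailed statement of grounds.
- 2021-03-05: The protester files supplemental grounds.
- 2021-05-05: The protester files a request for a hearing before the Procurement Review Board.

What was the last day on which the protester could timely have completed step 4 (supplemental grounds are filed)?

Step 4 runs from 2021-01-09, when the award decision is issued. 127 days after 2021-01-09 is 2021-05-16.

2021-05-16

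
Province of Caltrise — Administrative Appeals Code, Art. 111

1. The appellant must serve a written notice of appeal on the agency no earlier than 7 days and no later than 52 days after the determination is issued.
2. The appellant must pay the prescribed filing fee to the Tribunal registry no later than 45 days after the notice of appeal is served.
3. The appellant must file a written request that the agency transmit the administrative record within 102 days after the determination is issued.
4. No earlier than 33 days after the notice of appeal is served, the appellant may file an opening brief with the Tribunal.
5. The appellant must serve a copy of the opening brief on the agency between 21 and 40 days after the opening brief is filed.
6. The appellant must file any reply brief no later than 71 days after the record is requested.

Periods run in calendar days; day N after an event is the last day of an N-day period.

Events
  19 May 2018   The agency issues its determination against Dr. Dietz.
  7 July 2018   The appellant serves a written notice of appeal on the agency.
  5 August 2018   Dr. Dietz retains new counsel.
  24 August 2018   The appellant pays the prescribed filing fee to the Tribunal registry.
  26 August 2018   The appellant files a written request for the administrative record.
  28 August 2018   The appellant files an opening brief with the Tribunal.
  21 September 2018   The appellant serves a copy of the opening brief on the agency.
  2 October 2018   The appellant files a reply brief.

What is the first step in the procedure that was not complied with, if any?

Step 1 — 7 and 52 days from 19 May 2018 (when the determination is issued) are 26 May 2018 and 10 July 2018 respectively; done 7 July 2018, which is between those dates.
Step 2 — counting 45 days from 7 July 2018 (when the notice of appeal is served) gives a deadline of 21 August 2018; done 24 August 2018 — 3 days late.

Step 2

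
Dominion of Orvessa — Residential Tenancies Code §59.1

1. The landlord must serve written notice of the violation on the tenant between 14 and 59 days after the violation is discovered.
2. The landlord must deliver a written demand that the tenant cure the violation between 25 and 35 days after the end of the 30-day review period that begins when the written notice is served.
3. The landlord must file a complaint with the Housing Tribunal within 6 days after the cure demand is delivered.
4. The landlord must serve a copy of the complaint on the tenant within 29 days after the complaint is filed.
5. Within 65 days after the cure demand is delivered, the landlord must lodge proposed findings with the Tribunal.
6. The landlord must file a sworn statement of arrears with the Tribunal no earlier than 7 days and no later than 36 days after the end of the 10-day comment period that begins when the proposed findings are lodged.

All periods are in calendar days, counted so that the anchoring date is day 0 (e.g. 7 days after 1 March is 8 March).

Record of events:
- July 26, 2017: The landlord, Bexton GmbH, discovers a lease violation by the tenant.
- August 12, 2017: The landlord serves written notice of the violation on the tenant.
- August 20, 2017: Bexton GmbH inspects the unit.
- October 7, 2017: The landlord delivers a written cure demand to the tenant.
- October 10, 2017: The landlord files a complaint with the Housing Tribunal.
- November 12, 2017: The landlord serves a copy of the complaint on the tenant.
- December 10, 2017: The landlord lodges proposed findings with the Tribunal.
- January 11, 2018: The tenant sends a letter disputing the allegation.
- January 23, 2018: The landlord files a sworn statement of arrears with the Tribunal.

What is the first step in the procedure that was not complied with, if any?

Step 1: the window is 14–59 days after July 26, 2017 (when the violation is discovered), so August 9, 2017 through September 23, 2017; August 12, 2017 falls inside that range.
Step 2: the window is 25–35 days after September 11, 2017 (end of the 30-day review period, which began when the written notice is served on August 12, 2017), so October 6, 2017 through October 16, 2017; done October 7, 2017 — within the window.
Step 3: 6 days after October 7, 2017 (when the cure demand is delivered) is October 13, 2017; October 10, 2017 is within that limit.
Step 4: 29 days after October 10, 2017 (when the complaint is filed) is November 8, 2017; done November 12, 2017 — 4 days late.

Step 4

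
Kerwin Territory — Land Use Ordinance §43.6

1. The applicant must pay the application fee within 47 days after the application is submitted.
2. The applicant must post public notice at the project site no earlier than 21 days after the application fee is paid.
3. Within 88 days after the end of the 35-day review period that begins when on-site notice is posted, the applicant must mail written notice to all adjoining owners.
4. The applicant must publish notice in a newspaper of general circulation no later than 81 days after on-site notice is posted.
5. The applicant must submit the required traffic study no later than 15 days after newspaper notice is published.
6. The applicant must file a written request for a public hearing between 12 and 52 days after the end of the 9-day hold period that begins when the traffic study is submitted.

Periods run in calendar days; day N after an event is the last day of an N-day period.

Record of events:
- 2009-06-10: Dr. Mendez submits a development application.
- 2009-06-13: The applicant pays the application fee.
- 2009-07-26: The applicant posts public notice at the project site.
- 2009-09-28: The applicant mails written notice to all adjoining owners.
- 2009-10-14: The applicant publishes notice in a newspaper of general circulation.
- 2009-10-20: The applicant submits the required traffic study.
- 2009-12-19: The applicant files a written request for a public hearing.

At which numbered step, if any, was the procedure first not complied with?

Step 1 — counting 47 days from 2009-06-10 (when the application is submitted) gives a deadline of 2009-07-27; completed 2009-06-13, before the deadline.
Step 2 — must wait 21 days from 2009-06-13 (when the application fee is paid), so not before 2009-07-04; done 2009-07-26, after the minimum wait.
Step 3 — counting 88 days from 2009-08-30 (end of the 35-day review period, which began when on-site notice is posted on 2009-07-26) gives a deadline of 2009-11-26; done 2009-09-28 — timely.
Step 4 — counting 81 days from 2009-07-26 (when on-site notice is posted) gives a deadline of 2009-10-15; done 2009-10-14 — timely.
Step 5 — counting 15 days from 2009-10-14 (when newspaper notice is published) gives a deadline of 2009-10-29; 2009-10-20 is within that limit.
Step 6 — 12 and 52 days from 2009-10-29 (end of the 9-day hold period, which began when the traffic study is submitted on 2009-10-20) are 2009-11-10 and 2009-12-20 respectively; 2009-12-19 falls inside that range.

None — every step was satisfied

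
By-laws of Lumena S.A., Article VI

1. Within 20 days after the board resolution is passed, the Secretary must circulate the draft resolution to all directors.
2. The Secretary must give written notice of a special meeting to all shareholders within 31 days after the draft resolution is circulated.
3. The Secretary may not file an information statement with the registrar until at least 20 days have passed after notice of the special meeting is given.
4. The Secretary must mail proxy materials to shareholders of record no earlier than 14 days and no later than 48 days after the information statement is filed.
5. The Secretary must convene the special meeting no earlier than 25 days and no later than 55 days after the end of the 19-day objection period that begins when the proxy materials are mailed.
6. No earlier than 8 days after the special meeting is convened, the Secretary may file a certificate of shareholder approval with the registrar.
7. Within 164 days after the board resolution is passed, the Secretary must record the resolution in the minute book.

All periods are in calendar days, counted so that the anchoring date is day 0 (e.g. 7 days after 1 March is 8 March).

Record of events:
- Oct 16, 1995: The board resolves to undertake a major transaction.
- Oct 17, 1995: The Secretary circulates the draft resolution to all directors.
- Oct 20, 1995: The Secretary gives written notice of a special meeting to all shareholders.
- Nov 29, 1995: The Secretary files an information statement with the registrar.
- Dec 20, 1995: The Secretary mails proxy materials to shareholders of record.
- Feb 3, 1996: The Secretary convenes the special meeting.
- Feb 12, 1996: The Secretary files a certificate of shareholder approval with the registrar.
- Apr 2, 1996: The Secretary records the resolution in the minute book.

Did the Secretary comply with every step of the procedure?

Step 1 — counting 20 days from Oct 16, 1995 (when the board resolution is passed) gives a deadline of Nov 5, 1995; completed Oct 17, 1995, before the deadline.
Step 2 — counting 31 days from Oct 17, 1995 (when the draft resolution is circulated) gives a deadline of Nov 17, 1995; done Oct 20, 1995 — timely.
Step 3 — must wait 20 days from Oct 20, 1995 (when notice of the special meeting is given), so not before Nov 9, 1995; Nov 29, 1995 is on or after that date.
Step 4 — 14 and 48 days from Nov 29, 1995 (when the information statement is filed) are Dec 13, 1995 and Jan 16, 1996 respectively; done Dec 20, 1995 — within the window.
Step 5 — 25 and 55 days from Jan 8, 1996 (end of the 19-day objection period, which began when the proxy materials are mailed on Dec 20, 1995) are Feb 2, 1996 and Mar 3, 1996 respectively; done Feb 3, 1996 — within the window.
Step 6 — must wait 8 days from Feb 3, 1996 (when the special meeting is convened), so not before Feb 11, 1996; done Feb 12, 1996, after the minimum wait.
Step 7 — counting 164 days from Oct 16, 1995 (when the board resolution is passed) gives a deadline of Mar 28, 1996; Apr 2, 1996 misses that deadline by 5 days.

No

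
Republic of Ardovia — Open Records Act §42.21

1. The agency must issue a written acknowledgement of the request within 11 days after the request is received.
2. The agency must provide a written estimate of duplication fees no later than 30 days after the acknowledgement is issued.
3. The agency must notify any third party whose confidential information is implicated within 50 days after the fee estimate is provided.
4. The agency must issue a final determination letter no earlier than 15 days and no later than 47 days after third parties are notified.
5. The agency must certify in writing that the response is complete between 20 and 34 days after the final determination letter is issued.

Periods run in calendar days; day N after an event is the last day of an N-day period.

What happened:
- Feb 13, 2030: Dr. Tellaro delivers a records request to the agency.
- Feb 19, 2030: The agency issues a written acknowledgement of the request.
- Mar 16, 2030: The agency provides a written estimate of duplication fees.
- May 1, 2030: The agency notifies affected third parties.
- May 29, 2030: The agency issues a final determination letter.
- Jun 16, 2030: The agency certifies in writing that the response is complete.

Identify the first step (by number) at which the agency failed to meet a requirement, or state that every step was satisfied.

(1) due by Feb 13, 2030 + 11 days = Feb 24, 2030; done Feb 19, 2030 — timely.
(2) due by Feb 19, 2030 + 30 days = Mar 21, 2030; completed Mar 16, 2030, before the deadline.
(3) due by Mar 16, 2030 + 50 days = May 5, 2030; completed May 1, 2030, before the deadline.
(4) the permitted window runs from May 1, 2030 + 15 = May 16, 2030 to May 1, 2030 + 47 = Jun 17, 2030; done May 29, 2030, which is between those dates.
(5) the permitted window runs from May 29, 2030 + 20 = Jun 18, 2030 to May 29, 2030 + 34 = Jul 2, 2030; done Jun 16, 2030 — 2 days before the window opened.
The analysis stops there.

Step 5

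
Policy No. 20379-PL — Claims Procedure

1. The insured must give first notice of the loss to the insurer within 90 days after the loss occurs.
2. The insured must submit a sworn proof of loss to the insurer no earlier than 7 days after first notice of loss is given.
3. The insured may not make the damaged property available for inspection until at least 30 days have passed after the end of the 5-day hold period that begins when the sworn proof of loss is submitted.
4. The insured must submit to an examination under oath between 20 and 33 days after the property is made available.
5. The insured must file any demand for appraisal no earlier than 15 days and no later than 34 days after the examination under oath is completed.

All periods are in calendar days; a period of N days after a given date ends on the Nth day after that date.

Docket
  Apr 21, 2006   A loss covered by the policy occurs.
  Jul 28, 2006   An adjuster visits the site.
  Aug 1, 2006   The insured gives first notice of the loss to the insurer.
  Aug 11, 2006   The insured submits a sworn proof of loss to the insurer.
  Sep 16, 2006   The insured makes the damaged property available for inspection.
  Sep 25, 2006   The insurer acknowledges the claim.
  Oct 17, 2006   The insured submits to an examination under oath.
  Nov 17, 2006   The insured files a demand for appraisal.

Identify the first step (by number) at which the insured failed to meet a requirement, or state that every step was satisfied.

(1) due by Apr 21, 2006 + 90 days = Jul 20, 2006; not done until Aug 1, 2006, 12 days after the deadline.
No need to go further; step 1 was not satisfied.

Step 1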